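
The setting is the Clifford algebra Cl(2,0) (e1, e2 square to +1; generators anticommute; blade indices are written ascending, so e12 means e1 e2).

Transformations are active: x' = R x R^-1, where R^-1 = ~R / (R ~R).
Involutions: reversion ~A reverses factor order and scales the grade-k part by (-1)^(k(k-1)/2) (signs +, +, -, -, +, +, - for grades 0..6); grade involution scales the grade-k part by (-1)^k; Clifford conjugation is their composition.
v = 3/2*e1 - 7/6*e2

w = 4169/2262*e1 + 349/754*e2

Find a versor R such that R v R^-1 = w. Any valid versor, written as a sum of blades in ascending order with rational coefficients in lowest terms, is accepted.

R = v + w = 3781/1131*e1 - 796/1131*e2 works: the equal norms (65/18) guarantee its sandwich swaps v into w.
Answer: 3781/1131*e1 - 796/1131*e2


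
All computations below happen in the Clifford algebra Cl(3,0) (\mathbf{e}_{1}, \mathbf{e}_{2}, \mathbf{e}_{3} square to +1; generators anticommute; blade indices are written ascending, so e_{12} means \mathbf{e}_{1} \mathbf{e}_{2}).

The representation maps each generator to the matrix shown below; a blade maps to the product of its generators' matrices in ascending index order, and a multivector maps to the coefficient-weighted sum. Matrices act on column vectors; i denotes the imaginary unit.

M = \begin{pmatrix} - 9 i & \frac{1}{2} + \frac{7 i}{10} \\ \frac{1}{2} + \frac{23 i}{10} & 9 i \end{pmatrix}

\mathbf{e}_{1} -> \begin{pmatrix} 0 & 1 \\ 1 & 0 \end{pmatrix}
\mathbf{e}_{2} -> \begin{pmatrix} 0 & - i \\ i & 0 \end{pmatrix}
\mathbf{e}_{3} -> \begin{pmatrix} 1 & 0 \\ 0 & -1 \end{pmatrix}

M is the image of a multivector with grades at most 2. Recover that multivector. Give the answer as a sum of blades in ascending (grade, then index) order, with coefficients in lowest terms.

Method: 1, rho(e_{1}), rho(e_{2}), rho(e_{3}) form a trace-orthogonal basis of the 2x2 complex matrices (tr(X Y) = 2 if X = Y, else 0), so M = m0*1 + m1*rho(e_{1}) + m2*rho(e_{2}) + m3*rho(e_{3}) with m0 = tr(M)/2 = 0, m1 = tr(M rho(e_{1}))/2 = \frac{1}{2} + \frac{3 i}{2}, m2 = tr(M rho(e_{2}))/2 = \frac{4}{5}, m3 = tr(M rho(e_{3}))/2 = - 9 i.
Multiplying table entries, the bivector images are rho(e_{12}) = i*rho(e_{3}), rho(e_{13}) = -i*rho(e_{2}), rho(e_{23}) = i*rho(e_{1}); with real blade coefficients the real parts of m0..m3 are the coefficients of 1, e_{1}, e_{2}, e_{3} and the imaginary parts give the bivectors (e_{23}: Im m1, e_{13}: -Im m2, e_{12}: Im m3).
Answer: \frac{1}{2} e_{1} + \frac{4}{5} e_{2} - 9 e_{12} + \frac{3}{2} e_{23}


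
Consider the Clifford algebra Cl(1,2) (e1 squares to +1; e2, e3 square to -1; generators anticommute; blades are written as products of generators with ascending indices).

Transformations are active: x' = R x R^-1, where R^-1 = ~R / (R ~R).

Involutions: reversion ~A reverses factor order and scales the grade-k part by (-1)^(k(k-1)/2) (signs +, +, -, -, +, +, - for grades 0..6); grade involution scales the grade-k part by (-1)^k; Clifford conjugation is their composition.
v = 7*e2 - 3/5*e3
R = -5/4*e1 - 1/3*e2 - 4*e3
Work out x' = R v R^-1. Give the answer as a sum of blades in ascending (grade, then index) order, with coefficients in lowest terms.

~R = -5/4*e1 - 1/3*e2 - 4*e3, and R ~R = -2095/144, so R^-1 = ~R / (-2095/144).
R v = -1/15 - 35/4*e1 e2 + 3/4*e1 e3 + 141/5*e2 e3
Answer: -24/2095*e1 - 73357/10475*e2 + 5901/10475*e3


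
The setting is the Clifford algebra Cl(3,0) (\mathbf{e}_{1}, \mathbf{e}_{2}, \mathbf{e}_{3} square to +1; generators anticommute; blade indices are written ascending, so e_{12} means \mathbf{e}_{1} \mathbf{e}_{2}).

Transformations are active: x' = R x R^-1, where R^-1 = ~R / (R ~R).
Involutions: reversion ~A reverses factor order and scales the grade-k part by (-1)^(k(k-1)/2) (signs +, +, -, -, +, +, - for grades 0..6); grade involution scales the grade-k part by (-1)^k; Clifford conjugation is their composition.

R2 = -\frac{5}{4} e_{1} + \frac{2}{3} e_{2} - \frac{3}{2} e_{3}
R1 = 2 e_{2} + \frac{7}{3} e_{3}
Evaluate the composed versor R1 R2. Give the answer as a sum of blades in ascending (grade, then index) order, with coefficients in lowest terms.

Distribute over the terms of R1 (each basis-blade product reordered to ascending indices, repeated generators contracted through their squares):
(2 e_{2}) R2 = \frac{4}{3} + \frac{5}{2} e_{12} - 3 e_{23}
(\frac{7}{3} e_{3}) R2 = -\frac{7}{2} + \frac{35}{12} e_{13} - \frac{14}{9} e_{23}
Summing the partial products and collecting blades:
Answer: -\frac{13}{6} + \frac{5}{2} e_{12} + \frac{35}{12} e_{13} - \frac{41}{9} e_{23}


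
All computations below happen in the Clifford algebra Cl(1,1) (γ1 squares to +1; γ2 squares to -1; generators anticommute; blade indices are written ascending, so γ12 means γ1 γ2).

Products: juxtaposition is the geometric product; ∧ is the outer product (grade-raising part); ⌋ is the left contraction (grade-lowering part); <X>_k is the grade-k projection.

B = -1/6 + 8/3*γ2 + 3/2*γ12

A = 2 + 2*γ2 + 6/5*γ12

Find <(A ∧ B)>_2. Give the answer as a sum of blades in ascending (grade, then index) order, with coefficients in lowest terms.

step 1: -1/3 + 5*γ2 + 14/5*γ12
step 2: 14/5*γ12
Answer: 14/5*γ12


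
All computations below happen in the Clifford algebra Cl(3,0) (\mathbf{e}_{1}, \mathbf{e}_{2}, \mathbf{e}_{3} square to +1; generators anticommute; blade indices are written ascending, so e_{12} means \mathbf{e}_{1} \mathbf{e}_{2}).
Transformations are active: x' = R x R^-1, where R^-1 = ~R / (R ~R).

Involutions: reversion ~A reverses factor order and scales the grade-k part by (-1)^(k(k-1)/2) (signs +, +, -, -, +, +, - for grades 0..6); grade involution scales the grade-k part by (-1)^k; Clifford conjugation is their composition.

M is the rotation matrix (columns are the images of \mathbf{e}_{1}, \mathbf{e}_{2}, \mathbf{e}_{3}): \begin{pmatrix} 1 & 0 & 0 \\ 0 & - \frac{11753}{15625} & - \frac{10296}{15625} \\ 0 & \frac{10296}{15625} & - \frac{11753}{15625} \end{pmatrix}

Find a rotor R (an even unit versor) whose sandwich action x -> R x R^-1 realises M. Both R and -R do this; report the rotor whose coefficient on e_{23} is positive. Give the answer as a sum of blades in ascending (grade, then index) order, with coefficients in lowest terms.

Method: write R = a + b12*e_{12} + b13*e_{13} + b23*e_{23} with a^2 + b12^2 + b13^2 + b23^2 = 1 (so R^-1 = ~R). Expanding the columns R e_j ~R gives tr M = 4a^2 - 1 and, from the antisymmetric part, M21 - M12 = -4a*b12, M13 - M31 = 4a*b13, M32 - M23 = -4a*b23.
Here tr M = -\frac{7881}{15625}, so a^2 = (1 + tr M)/4 = \frac{1936}{15625} and a = ±\frac{44}{125}. Taking a = \frac{44}{125}: M21 - M12 = 0, M13 - M31 = 0, M32 - M23 = \frac{20592}{15625}, giving b12 = 0, b13 = 0, b23 = -\frac{117}{125}, i.e. R = \frac{44}{125} - \frac{117}{125} e_{23}.
Its e_{23} coefficient is negative, so report the other preimage -R.
Answer: -\frac{44}{125} + \frac{117}{125} e_{23}. Uniqueness: Spin(3) -> SO(3) maps R and -R to the same rotation of trace -\frac{7881}{15625}; fixing the sign of the e_{23} coefficient removes the ambiguity.


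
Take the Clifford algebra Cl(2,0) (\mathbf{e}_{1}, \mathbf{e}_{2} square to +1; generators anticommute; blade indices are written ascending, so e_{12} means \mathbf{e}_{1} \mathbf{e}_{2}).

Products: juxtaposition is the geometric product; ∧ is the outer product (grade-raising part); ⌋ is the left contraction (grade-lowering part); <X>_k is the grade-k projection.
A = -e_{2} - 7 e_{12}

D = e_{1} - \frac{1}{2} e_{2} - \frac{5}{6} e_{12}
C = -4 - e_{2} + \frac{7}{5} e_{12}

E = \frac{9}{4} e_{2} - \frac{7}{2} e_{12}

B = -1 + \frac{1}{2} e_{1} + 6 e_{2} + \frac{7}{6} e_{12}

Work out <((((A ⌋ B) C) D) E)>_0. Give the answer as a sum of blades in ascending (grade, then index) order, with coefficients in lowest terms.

step 1: \frac{13}{6} + \frac{7}{6} e_{1}
step 2: -\frac{26}{3} - \frac{14}{3} e_{1} - \frac{8}{15} e_{2} + \frac{28}{15} e_{12}
step 3: -\frac{128}{45} - \frac{452}{45} e_{1} + \frac{286}{45} e_{2} + \frac{454}{45} e_{12}
step 4: \frac{893}{18} + \frac{809}{18} e_{1} + \frac{1294}{45} e_{2} - \frac{569}{45} e_{12}
step 5: \frac{893}{18}
Answer: \frac{893}{18}


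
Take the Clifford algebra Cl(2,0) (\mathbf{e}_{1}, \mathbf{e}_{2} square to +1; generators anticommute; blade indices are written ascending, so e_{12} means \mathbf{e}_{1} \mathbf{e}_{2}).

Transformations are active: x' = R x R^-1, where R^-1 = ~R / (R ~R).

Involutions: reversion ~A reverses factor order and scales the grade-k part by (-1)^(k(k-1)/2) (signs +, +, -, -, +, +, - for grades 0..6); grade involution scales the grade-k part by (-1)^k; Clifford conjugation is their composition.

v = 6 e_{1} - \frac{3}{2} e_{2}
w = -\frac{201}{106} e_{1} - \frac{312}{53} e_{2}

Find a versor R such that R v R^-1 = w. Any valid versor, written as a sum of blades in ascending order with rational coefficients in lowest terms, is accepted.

Construction: equal norms (both \frac{153}{4}) license R = v + w = \frac{435}{106} e_{1} - \frac{783}{106} e_{2} — nothing changes along that direction, while (v - w)/2 changes sign, so v maps onto w.
Answer: \frac{435}{106} e_{1} - \frac{783}{106} e_{2}


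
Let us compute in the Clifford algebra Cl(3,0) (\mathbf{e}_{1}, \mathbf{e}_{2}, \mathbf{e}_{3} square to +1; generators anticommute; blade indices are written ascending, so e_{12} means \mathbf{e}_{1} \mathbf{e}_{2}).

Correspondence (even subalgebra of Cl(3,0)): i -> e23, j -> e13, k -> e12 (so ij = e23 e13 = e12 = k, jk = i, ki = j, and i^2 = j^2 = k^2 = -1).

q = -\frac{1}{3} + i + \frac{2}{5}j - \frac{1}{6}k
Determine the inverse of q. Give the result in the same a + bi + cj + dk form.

In blades: q = -\frac{1}{3} - \frac{1}{6} e_{12} + \frac{2}{5} e_{13} + e_{23}.
With qbar = -\frac{1}{3} + \frac{1}{6} e_{12} - \frac{2}{5} e_{13} - e_{23} (scalar fixed, mapped units negated), q qbar = \frac{1169}{900} (the sum of squared coefficients), so q^-1 = qbar / (\frac{1169}{900}) = -\frac{300}{1169} + \frac{150}{1169} e_{12} - \frac{360}{1169} e_{13} - \frac{900}{1169} e_{23}; translating back:
Answer: -\frac{300}{1169} - \frac{900}{1169}i - \frac{360}{1169}j + \frac{150}{1169}k


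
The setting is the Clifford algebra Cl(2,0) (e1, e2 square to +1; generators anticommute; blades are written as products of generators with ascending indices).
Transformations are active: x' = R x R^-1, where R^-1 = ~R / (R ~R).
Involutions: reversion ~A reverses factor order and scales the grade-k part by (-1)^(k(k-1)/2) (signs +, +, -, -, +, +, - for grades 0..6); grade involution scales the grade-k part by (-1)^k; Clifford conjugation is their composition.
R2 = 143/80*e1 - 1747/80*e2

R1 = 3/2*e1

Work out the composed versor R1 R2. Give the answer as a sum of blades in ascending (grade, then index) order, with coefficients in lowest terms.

Distribute over the terms of R1 (each basis-blade product reordered to ascending indices, repeated generators contracted through their squares):
(3/2*e1) R2 = 429/160 - 5241/160*e1 e2
Answer: 429/160 - 5241/160*e1 e2


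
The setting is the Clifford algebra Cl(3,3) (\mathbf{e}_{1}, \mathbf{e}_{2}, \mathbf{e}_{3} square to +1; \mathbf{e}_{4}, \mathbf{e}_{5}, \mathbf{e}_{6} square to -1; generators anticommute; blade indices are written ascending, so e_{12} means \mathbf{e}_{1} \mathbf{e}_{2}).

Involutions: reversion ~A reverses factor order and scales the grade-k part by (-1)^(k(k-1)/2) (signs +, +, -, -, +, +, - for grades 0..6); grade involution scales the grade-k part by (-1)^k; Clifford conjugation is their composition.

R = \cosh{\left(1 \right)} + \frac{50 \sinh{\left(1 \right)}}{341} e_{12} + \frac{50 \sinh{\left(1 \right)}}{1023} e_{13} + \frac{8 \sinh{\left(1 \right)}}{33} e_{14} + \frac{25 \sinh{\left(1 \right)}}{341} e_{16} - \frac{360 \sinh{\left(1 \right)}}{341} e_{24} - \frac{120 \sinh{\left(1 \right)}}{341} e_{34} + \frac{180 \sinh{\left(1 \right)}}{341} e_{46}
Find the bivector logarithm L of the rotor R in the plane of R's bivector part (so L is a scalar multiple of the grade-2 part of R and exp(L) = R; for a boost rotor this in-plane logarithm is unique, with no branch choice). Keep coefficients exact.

The scalar part of R is \cosh{\left(1 \right)}, giving the rapidity magnitude (cosh is even); the bivector part supplies orientation, its quotient by sinh of the rapidity is the plane, and L = rapidity * plane — unique in that plane, since flipping both signs leaves L unchanged.
Concretely: cosh(rapidity) = \cosh{\left(1 \right)} gives rapidity = ±1, and since rapidity/sinh(rapidity) is even the sign is immaterial: L = (rapidity/sinh(rapidity)) * <R>_2 = (\frac{1}{\sinh{\left(1 \right)}}) * <R>_2.
Answer: \frac{50}{341} e_{12} + \frac{50}{1023} e_{13} + \frac{8}{33} e_{14} + \frac{25}{341} e_{16} - \frac{360}{341} e_{24} - \frac{120}{341} e_{34} + \frac{180}{341} e_{46}


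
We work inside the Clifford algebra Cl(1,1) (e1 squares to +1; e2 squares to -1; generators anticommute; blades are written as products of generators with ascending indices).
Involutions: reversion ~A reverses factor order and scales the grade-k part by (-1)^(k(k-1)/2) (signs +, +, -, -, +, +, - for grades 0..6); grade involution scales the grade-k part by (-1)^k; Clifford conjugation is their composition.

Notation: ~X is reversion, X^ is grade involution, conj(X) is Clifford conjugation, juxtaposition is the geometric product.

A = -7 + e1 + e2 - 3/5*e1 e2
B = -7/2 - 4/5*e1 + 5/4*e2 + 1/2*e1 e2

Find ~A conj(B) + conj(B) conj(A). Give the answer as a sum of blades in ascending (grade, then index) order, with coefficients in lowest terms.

first term: 105/4 - 177/20*e1 + 427/100*e2 - 13/20*e1 e2
second term: 443/20 - 67/20*e1 + 1223/100*e2 - 13/20*e1 e2
Answer: 242/5 - 61/5*e1 + 33/2*e2 - 13/10*e1 e2


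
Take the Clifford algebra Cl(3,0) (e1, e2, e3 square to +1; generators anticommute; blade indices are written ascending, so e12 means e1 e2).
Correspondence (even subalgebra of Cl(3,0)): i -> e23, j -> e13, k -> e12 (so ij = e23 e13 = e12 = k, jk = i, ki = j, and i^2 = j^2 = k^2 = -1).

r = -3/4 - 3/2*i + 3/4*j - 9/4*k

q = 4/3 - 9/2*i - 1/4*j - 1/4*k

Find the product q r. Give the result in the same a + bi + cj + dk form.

In blades: q = 4/3 - 1/4*e12 - 1/4*e13 - 9/2*e23, r = -3/4 - 9/4*e12 + 3/4*e13 - 3/2*e23.
Distribute q over r term by term (generator squares from the signature, products reordered to ascending indices): (4/3)*r = -1 - 3*e12 + e13 - 2*e23; (-1/4*e12)*r = -9/16 + 3/16*e12 + 3/8*e13 + 3/16*e23; (-1/4*e13)*r = 3/16 - 3/8*e12 + 3/16*e13 + 9/16*e23; (-9/2*e23)*r = -27/4 - 27/8*e12 - 81/8*e13 + 27/8*e23.
Sum: -65/8 - 105/16*e12 - 137/16*e13 + 17/8*e23; translating back through the correspondence:
Answer: -65/8 + 17/8*i - 137/16*j - 105/16*k


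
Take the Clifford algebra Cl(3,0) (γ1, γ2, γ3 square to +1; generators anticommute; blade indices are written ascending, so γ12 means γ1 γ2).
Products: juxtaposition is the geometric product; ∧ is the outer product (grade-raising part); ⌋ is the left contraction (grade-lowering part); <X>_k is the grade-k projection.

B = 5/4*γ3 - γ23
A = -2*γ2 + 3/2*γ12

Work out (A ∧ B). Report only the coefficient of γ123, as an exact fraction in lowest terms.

step 1: -5/2*γ23 + 15/8*γ123
Answer: 15/8


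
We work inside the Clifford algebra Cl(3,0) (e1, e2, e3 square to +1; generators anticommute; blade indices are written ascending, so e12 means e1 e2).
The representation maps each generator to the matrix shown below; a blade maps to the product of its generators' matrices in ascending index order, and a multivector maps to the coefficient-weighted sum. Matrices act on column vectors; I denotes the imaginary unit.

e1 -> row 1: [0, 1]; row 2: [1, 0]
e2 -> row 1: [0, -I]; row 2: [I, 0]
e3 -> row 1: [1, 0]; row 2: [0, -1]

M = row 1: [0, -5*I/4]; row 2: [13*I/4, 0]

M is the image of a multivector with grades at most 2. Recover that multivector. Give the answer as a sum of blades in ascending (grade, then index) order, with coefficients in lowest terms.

Method: 1, rho(e1), rho(e2), rho(e3) form a trace-orthogonal basis of the 2x2 complex matrices (tr(X Y) = 2 if X = Y, else 0), so M = m0*1 + m1*rho(e1) + m2*rho(e2) + m3*rho(e3) with m0 = tr(M)/2 = 0, m1 = tr(M rho(e1))/2 = I, m2 = tr(M rho(e2))/2 = 9/4, m3 = tr(M rho(e3))/2 = 0.
Multiplying table entries, the bivector images are rho(e12) = I*rho(e3), rho(e13) = -I*rho(e2), rho(e23) = I*rho(e1); with real blade coefficients the real parts of m0..m3 are the coefficients of 1, e1, e2, e3 and the imaginary parts give the bivectors (e23: Im m1, e13: -Im m2, e12: Im m3).
Answer: 9/4*e2 + e23


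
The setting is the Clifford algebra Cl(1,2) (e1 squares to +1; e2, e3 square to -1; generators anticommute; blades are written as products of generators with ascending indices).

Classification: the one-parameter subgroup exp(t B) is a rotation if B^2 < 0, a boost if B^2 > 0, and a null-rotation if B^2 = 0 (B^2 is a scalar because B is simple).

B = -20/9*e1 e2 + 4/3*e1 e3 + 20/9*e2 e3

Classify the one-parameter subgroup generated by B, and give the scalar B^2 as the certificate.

B^2 term by term: the squares give (-20/9)^2*(e1 e2)^2 + (4/3)^2*(e1 e3)^2 + (20/9)^2*(e2 e3)^2 = 400/81*(+1) + 16/9*(+1) + 400/81*(-1) = 16/9 (each basis 2-blade squares to minus the product of its generators' squares); cross terms between blades sharing an index anticommute and cancel. So B^2 = 16/9.
Answer: boost, certificate B^2 = 16/9. Key observation: B^2 = 16/9 is a conjugation invariant, so its sign decides the class regardless of the surface form of B.


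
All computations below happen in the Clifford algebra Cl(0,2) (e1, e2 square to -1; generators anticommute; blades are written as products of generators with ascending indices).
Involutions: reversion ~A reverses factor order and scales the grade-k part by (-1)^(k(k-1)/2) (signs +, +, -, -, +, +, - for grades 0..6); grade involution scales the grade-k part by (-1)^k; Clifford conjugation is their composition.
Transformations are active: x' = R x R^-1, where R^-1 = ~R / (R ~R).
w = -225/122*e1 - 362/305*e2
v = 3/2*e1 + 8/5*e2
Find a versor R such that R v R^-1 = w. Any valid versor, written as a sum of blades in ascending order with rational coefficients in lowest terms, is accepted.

The midline construction: v and w both square to -481/100, so reflecting in their sum -21/61*e1 + 126/305*e2 exchanges them.
Answer: -21/61*e1 + 126/305*e2


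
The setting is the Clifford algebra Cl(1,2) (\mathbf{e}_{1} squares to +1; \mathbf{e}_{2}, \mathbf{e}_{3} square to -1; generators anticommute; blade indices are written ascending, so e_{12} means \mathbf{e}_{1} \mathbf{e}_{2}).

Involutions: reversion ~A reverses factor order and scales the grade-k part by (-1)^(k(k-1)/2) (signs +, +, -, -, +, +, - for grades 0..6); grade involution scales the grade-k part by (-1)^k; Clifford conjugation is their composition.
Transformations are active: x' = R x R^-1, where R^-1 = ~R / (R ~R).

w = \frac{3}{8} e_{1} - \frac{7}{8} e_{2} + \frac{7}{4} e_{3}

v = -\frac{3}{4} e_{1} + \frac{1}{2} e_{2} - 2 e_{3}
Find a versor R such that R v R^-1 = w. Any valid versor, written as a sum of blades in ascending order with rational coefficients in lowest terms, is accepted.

The midline construction: v and w both square to -\frac{59}{16}, so reflecting in their sum -\frac{3}{8} e_{1} - \frac{3}{8} e_{2} - \frac{1}{4} e_{3} exchanges them.
Answer: -\frac{3}{8} e_{1} - \frac{3}{8} e_{2} - \frac{1}{4} e_{3}


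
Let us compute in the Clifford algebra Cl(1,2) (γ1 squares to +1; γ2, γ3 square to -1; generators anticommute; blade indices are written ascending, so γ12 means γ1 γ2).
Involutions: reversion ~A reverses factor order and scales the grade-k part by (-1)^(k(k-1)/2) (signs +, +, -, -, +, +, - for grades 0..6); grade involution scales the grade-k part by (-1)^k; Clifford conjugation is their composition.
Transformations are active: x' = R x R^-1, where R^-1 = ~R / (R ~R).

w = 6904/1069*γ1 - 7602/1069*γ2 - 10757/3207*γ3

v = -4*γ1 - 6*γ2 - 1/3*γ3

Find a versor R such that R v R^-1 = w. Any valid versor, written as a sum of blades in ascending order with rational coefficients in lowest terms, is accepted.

Construction: equal norms (both -181/9) license R = v + w = 2628/1069*γ1 - 14016/1069*γ2 - 3942/1069*γ3 — nothing changes along that direction, while (v - w)/2 changes sign, so v maps onto w.
Answer: 2628/1069*γ1 - 14016/1069*γ2 - 3942/1069*γ3


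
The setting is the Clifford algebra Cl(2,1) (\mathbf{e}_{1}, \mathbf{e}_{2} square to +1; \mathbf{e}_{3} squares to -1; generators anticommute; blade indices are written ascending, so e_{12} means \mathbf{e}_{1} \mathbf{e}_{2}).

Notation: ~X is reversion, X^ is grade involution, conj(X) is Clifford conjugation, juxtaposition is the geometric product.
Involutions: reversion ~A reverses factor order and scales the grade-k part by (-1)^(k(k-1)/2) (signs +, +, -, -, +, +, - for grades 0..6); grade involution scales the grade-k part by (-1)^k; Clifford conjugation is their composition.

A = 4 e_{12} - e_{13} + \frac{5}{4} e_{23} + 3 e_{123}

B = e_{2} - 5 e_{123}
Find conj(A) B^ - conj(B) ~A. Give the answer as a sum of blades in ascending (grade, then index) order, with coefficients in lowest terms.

first term: 15 - \frac{9}{4} e_{1} - 5 e_{2} + \frac{75}{4} e_{3} + 3 e_{13} + e_{123}
second term: 15 + \frac{9}{4} e_{1} + 5 e_{2} - \frac{75}{4} e_{3} - 3 e_{13} + e_{123}
Answer: -\frac{9}{2} e_{1} - 10 e_{2} + \frac{75}{2} e_{3} + 6 e_{13}


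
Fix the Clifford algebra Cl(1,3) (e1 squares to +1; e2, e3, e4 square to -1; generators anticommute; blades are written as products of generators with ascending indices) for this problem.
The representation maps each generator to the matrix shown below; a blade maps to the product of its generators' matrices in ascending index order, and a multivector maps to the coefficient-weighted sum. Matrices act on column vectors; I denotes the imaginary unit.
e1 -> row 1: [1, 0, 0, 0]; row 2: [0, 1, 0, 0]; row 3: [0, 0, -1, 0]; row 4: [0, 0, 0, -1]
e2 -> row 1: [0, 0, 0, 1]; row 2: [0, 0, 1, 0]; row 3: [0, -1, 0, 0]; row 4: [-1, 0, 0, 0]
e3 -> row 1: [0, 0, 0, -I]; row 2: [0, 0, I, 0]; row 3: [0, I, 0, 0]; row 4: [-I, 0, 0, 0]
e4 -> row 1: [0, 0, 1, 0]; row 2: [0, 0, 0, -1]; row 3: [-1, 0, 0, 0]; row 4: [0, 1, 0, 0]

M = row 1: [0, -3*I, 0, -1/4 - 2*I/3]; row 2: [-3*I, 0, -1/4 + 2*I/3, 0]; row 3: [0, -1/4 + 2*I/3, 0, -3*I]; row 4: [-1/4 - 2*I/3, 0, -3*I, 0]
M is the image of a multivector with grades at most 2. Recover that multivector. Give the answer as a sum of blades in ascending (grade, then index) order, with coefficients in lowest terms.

Method: the blade images are trace-orthogonal — tr(rho(e_A) rho(e_B)^-1) = 4 if A = B and 0 otherwise — and rho(e_A)^-1 = (e_A)^2 * rho(e_A) with (e_A)^2 = +1 or -1, so the coefficient of e_A in the preimage is (e_A)^2 * tr(M rho(e_A))/4.
Nonzero projections over blades of grade <= 2: e3: (e3)^2 = -1, tr(M rho(e3)) = -8/3, coefficient 2/3; e1 e2: (e1 e2)^2 = +1, tr(M rho(e1 e2)) = -1, coefficient -1/4; e3 e4: (e3 e4)^2 = -1, tr(M rho(e3 e4)) = -12, coefficient 3. Every other blade of grade <= 2 projects to 0.
Answer: 2/3*e3 - 1/4*e1 e2 + 3*e3 e4


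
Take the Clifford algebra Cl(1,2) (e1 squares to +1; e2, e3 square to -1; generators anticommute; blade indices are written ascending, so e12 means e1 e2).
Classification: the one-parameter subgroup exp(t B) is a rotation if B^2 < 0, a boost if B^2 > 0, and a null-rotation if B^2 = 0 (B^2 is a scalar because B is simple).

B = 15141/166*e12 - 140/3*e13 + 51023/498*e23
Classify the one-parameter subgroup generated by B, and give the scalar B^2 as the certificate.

B^2 term by term: the squares give (15141/166)^2*(e12)^2 + (-140/3)^2*(e13)^2 + (51023/498)^2*(e23)^2 = 229249881/27556*(+1) + 19600/9*(+1) + 2603346529/248004*(-1) = 0 (each basis 2-blade squares to minus the product of its generators' squares); cross terms between blades sharing an index anticommute and cancel. So B^2 = 0.
Answer: null-rotation, certificate B^2 = 0. The class reads off the invariant scalar 0 directly.


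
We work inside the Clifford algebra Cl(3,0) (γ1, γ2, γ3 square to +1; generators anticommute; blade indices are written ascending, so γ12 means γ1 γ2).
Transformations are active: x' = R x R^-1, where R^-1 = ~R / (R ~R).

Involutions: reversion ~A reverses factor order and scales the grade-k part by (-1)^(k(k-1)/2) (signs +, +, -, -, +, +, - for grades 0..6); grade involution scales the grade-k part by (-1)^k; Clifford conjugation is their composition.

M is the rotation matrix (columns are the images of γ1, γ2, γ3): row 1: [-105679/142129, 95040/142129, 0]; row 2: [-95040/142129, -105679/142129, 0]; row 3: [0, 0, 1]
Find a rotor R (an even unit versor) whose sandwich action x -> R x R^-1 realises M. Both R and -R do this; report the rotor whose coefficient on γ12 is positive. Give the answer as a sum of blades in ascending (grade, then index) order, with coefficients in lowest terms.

Method: write R = a + b12*γ12 + b13*γ13 + b23*γ23 with a^2 + b12^2 + b13^2 + b23^2 = 1 (so R^-1 = ~R). Expanding the columns R e_j ~R gives tr M = 4a^2 - 1 and, from the antisymmetric part, M21 - M12 = -4a*b12, M13 - M31 = 4a*b13, M32 - M23 = -4a*b23.
Here tr M = -69229/142129, so a^2 = (1 + tr M)/4 = 18225/142129 and a = ±135/377. Taking a = 135/377: M21 - M12 = -190080/142129, M13 - M31 = 0, M32 - M23 = 0, giving b12 = 352/377, b13 = 0, b23 = 0, i.e. R = 135/377 + 352/377*γ12.
Its γ12 coefficient is already positive.
Answer: 135/377 + 352/377*γ12. Note: both R and -R realise this M (trace -69229/142129); the covering map identifies them, and the γ12-coefficient sign is the tie-breaker.


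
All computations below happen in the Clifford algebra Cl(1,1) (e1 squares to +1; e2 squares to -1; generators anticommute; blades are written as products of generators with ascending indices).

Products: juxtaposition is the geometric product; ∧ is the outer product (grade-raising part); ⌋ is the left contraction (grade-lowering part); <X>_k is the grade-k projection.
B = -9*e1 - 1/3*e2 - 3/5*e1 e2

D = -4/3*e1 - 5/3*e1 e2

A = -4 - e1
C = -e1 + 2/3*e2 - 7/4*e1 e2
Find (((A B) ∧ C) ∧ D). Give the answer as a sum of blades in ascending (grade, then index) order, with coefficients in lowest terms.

step 1: 9 + 36*e1 + 29/15*e2 + 41/15*e1 e2
step 2: -9*e1 + 6*e2 + 611/60*e1 e2
step 3: 8*e1 e2
Answer: 8*e1 e2


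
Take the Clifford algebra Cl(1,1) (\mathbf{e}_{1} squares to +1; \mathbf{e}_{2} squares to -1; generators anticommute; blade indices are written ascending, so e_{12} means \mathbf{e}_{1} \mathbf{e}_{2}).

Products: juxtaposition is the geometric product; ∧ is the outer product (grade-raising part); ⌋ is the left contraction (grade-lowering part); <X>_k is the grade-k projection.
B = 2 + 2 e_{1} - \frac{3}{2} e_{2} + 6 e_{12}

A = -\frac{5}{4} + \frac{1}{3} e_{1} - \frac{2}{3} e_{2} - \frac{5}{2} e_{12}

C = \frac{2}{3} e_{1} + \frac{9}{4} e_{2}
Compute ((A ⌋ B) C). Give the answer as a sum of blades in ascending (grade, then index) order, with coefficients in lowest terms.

step 1: -\frac{107}{6} - \frac{13}{2} e_{1} + \frac{31}{8} e_{2} - \frac{15}{2} e_{12}
step 2: -\frac{1253}{96} + \frac{359}{72} e_{1} - \frac{281}{8} e_{2} - \frac{413}{24} e_{12}
Answer: -\frac{1253}{96} + \frac{359}{72} e_{1} - \frac{281}{8} e_{2} - \frac{413}{24} e_{12}


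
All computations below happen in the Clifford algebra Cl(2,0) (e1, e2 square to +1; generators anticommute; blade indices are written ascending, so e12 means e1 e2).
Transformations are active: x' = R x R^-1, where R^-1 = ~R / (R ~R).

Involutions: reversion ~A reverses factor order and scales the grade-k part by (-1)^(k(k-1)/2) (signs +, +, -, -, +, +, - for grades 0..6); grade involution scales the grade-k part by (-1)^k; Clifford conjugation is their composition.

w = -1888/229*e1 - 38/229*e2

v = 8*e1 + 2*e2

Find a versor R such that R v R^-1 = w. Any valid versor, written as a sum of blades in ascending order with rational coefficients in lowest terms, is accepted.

Here q(v) = q(w) = 68; the classical choice R = v + w = -56/229*e1 + 420/229*e2 then realises v -> w under the sandwich.
Answer: -56/229*e1 + 420/229*e2


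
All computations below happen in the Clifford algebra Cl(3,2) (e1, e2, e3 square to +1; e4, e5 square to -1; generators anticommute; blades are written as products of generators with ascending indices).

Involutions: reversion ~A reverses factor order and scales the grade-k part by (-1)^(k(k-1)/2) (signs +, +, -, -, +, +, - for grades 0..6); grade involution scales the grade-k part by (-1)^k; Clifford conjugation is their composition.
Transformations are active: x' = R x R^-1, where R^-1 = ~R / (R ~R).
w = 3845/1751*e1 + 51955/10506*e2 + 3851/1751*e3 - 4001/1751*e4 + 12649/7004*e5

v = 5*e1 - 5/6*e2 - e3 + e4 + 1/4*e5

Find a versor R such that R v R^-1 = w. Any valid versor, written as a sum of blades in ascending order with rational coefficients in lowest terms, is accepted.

Here q(v) = q(w) = 3691/144; the classical choice R = v + w = 12600/1751*e1 + 7200/1751*e2 + 2100/1751*e3 - 2250/1751*e4 + 3600/1751*e5 then realises v -> w under the sandwich.
Answer: 12600/1751*e1 + 7200/1751*e2 + 2100/1751*e3 - 2250/1751*e4 + 3600/1751*e5


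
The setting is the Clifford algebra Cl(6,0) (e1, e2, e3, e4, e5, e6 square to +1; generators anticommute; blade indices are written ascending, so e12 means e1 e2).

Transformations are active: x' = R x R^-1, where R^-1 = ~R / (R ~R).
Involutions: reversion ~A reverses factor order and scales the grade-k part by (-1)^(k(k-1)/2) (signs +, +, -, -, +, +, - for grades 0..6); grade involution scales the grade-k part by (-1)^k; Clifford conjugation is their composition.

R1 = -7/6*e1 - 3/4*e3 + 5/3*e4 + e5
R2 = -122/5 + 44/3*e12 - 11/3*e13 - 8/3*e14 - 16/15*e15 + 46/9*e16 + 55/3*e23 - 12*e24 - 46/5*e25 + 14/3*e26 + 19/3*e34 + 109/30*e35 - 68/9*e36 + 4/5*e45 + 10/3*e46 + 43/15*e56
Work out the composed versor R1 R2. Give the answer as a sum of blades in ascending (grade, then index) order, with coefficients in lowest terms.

Distribute over the terms of R1 (each basis-blade product reordered to ascending indices, repeated generators contracted through their squares):
(-7/6*e1) R2 = 427/15*e1 - 154/9*e2 + 77/18*e3 + 28/9*e4 + 56/45*e5 - 161/27*e6 - 385/18*e123 + 14*e124 + 161/15*e125 - 49/9*e126 - 133/18*e134 - 763/180*e135 + 238/27*e136 - 14/15*e145 - 35/9*e146 - 301/90*e156
(-3/4*e3) R2 = -11/4*e1 + 55/4*e2 + 183/10*e3 - 19/4*e4 - 109/40*e5 + 17/3*e6 - 11*e123 - 2*e134 - 4/5*e135 + 23/6*e136 - 9*e234 - 69/10*e235 + 7/2*e236 - 3/5*e345 - 5/2*e346 - 43/20*e356
(5/3*e4) R2 = 40/9*e1 + 20*e2 - 95/9*e3 - 122/3*e4 + 4/3*e5 + 50/9*e6 + 220/9*e124 - 55/9*e134 + 16/9*e145 - 230/27*e146 + 275/9*e234 + 46/3*e245 - 70/9*e246 - 109/18*e345 + 340/27*e346 + 43/9*e456
(e5) R2 = 16/15*e1 + 46/5*e2 - 109/30*e3 - 4/5*e4 - 122/5*e5 + 43/15*e6 + 44/3*e125 - 11/3*e135 - 8/3*e145 - 46/9*e156 + 55/3*e235 - 12*e245 - 14/3*e256 + 19/3*e345 + 68/9*e356 - 10/3*e456
Summing the partial products and collecting blades:
Answer: 5621/180*e1 + 4651/180*e2 + 151/18*e3 - 7759/180*e4 - 8837/360*e5 + 1097/135*e6 - 583/18*e123 + 346/9*e124 + 127/5*e125 - 49/9*e126 - 31/2*e134 - 1567/180*e135 + 683/54*e136 - 82/45*e145 - 335/27*e146 - 761/90*e156 + 194/9*e234 + 343/30*e235 + 7/2*e236 + 10/3*e245 - 70/9*e246 - 14/3*e256 - 29/90*e345 + 545/54*e346 + 973/180*e356 + 13/9*e456


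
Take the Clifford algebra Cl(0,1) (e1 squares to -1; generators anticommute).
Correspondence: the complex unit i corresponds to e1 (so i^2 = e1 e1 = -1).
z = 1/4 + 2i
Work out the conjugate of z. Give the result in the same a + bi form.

In blades: z = 1/4 + 2*e1.
Conjugation here is Clifford conjugation: the scalar is fixed and the grade-1 and grade-2 blades all flip sign, giving 1/4 - 2*e1; translating back:
Answer: 1/4 - 2i


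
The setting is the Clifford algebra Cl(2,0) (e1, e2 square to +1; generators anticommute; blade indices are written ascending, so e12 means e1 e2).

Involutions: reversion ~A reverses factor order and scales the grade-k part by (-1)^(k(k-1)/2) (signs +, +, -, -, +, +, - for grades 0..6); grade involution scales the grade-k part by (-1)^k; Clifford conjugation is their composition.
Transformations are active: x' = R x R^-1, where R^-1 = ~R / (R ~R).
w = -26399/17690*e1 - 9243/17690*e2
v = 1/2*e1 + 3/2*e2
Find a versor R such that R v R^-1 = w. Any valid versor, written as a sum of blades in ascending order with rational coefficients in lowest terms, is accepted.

R = v + w = -8777/8845*e1 + 8646/8845*e2 works: the equal norms (5/2) guarantee its sandwich swaps v into w.
Answer: -8777/8845*e1 + 8646/8845*e2


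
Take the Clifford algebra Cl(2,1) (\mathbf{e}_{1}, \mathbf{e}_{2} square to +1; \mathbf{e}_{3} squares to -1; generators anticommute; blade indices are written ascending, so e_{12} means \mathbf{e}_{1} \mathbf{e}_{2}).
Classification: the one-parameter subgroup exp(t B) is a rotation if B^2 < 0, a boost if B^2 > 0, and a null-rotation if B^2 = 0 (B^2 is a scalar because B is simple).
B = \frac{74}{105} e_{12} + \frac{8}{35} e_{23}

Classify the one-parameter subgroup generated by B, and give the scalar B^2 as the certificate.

B^2 term by term: the squares give (\frac{74}{105})^2*(e_{12})^2 + (\frac{8}{35})^2*(e_{23})^2 = \frac{5476}{11025}*(-1) + \frac{64}{1225}*(+1) = -\frac{4}{9} (each basis 2-blade squares to minus the product of its generators' squares); cross terms between blades sharing an index anticommute and cancel. So B^2 = -\frac{4}{9}.
Answer: rotation, certificate B^2 = -\frac{4}{9}. Check the certificate: B^2 = -\frac{4}{9}, and that sign is decisive whatever form B takes.


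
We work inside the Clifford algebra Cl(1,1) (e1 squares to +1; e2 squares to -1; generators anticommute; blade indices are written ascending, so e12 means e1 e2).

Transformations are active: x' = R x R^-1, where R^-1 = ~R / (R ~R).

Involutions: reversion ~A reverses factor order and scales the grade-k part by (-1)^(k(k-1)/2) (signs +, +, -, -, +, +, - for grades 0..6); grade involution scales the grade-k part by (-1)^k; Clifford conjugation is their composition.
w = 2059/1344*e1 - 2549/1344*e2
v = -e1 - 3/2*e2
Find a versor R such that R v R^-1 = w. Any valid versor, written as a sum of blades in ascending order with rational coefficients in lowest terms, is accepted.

Since q(v) = q(w) = -5/4, the sum R = v + w = 715/1344*e1 - 4565/1344*e2 does the job whenever invertible.
Answer: 715/1344*e1 - 4565/1344*e2


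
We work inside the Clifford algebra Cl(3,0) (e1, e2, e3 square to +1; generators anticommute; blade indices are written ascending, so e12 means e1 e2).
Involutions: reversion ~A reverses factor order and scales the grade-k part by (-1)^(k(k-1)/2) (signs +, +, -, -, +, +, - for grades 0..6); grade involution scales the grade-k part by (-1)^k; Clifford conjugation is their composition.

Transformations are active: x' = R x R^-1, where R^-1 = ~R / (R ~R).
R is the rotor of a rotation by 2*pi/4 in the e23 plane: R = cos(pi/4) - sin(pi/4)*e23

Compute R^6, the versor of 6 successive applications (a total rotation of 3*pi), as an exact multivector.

Half-angle bookkeeping: 6 applications in e23 add up to rotor phase 6*pi/4 = 3*pi/2, so R^6 = cos(3*pi/2) - sin(3*pi/2)*e23.
cos(3*pi/2) = 0 and sin(3*pi/2) = -1, so R^6 = e23. The net rotation is 1*pi (after discarding 1 full turn, each of which contributes a factor -1 to the rotor); the rotor keeps the half-angle phase exactly.
Answer: e23


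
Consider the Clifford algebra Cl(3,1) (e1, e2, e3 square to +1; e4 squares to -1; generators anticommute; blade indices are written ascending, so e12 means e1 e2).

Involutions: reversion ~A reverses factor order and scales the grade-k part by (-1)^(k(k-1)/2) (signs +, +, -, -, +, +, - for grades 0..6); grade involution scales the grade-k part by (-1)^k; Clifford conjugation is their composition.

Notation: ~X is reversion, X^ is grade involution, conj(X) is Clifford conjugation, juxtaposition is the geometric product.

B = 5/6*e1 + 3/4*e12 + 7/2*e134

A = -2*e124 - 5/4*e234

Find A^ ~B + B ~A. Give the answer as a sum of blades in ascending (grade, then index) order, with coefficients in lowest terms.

first term: 3/2*e4 + 35/8*e12 - 7*e23 + 5/3*e24 + 15/16*e134 - 25/24*e1234
second term: -3/2*e4 + 35/8*e12 - 7*e23 + 5/3*e24 + 15/16*e134 + 25/24*e1234
Answer: 35/4*e12 - 14*e23 + 10/3*e24 + 15/8*e134


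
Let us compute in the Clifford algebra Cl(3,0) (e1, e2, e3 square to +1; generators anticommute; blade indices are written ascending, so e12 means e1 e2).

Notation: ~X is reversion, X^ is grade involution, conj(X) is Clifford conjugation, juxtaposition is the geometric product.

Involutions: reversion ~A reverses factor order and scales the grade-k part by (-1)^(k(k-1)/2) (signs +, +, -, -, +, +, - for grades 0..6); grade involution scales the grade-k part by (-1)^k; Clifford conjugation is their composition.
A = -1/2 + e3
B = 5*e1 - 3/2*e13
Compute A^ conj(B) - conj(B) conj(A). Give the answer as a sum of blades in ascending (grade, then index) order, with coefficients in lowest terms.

first term: 4*e1 - 23/4*e13
second term: e1 + 17/4*e13
Answer: 3*e1 - 10*e13


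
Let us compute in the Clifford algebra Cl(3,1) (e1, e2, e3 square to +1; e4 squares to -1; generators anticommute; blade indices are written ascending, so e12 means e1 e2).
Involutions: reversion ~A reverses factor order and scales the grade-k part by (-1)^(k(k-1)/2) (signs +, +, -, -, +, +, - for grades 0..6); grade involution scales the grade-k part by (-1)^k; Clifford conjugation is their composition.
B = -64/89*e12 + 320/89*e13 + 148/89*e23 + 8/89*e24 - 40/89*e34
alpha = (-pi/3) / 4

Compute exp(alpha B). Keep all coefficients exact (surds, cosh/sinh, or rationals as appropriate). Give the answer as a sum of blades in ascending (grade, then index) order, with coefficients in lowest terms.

B^2 term by term: the squares give (-64/89)^2*(e12)^2 + (320/89)^2*(e13)^2 + (148/89)^2*(e23)^2 + (8/89)^2*(e24)^2 + (-40/89)^2*(e34)^2 = 4096/7921*(-1) + 102400/7921*(-1) + 21904/7921*(-1) + 64/7921*(+1) + 1600/7921*(+1) = -16 (each basis 2-blade squares to minus the product of its generators' squares); cross terms between blades sharing an index anticommute and cancel; the commuting (index-disjoint) pairs give grade-4 terms 2*c*c'*(blade product), which cancel blade by blade — e1234: 5120/7921 - 5120/7921 = 0 — confirming B is simple. So B^2 = -16.
B^2 = -16 — a negative square means the series sums to a rotation: l = 4, alpha*l = -pi/3, so exp(alpha B) = cos(-pi/3) + (sin(-pi/3)/4)*B = 1/2 + (-sqrt(3)/8)*B.
Answer: 1/2 + 8*sqrt(3)/89*e12 - 40*sqrt(3)/89*e13 - 37*sqrt(3)/178*e23 - sqrt(3)/89*e24 + 5*sqrt(3)/89*e34


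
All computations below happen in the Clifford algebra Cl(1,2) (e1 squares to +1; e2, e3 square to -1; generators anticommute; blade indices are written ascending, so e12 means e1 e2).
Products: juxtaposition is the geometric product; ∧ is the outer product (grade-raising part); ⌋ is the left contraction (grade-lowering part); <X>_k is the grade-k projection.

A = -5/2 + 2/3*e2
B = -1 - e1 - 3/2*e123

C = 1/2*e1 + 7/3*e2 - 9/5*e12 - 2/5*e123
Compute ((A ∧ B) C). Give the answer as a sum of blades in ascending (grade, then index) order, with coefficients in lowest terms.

step 1: 5/2 + 5/2*e1 - 2/3*e2 + 2/3*e12 + 15/4*e123
step 2: 559/180 + 161/180*e1 + e2 - 421/60*e3 + 5/3*e12 + 541/60*e13 + 7/8*e23 - e123
Answer: 559/180 + 161/180*e1 + e2 - 421/60*e3 + 5/3*e12 + 541/60*e13 + 7/8*e23 - e123


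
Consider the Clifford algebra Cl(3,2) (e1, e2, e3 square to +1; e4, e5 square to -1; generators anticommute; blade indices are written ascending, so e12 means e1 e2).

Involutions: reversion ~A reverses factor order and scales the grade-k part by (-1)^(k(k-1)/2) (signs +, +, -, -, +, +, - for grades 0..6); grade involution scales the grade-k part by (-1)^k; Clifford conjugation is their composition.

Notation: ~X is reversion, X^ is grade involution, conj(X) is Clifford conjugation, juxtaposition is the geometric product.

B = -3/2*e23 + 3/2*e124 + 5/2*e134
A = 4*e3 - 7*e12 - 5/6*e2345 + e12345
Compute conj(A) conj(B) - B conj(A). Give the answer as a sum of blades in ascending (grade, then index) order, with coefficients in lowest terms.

first term: 6*e2 - 21/2*e4 + 21/2*e13 + 10*e14 - 5/2*e25 + 3/2*e35 + 5/4*e45 - 25/12*e125 + 5/4*e135 + 3/2*e145 - 35/2*e234 - 6*e1234
second term: 6*e2 - 21/2*e4 + 21/2*e13 + 10*e14 - 5/2*e25 + 3/2*e35 - 5/4*e45 - 25/12*e125 + 5/4*e135 - 3/2*e145 + 35/2*e234 + 6*e1234
Answer: 5/2*e45 + 3*e145 - 35*e234 - 12*e1234
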